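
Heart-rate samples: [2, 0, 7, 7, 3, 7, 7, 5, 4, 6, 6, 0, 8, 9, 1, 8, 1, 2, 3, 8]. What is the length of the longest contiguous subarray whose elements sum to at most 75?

Extend to the right; shrink from the left whenever the sum exceeds 75:
→ 2: sum 2, len 1
→ 0: sum 2, len 2
→ 7: sum 9, len 3
→ 7: sum 16, len 4
→ 3: sum 19, len 5
→ 7: sum 26, len 6
→ 7: sum 33, len 7
→ 5: sum 38, len 8
→ 4: sum 42, len 9
→ 6: sum 48, len 10
→ 6: sum 54, len 11
→ 0: sum 54, len 12
→ 8: sum 62, len 13
→ 9: sum 71, len 14
→ 1: sum 72, len 15
→ 8 (dropped 2, 0, 7): sum 71, len 13
→ 1: sum 72, len 14
→ 2: sum 74, len 15
→ 3 (dropped 7): sum 70, len 15
→ 8 (dropped 3): sum 75, len 15
Longest length seen: 15.

15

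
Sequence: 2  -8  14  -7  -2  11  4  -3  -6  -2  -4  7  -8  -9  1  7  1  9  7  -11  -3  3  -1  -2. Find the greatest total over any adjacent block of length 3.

17

(2, -8, 14) → sum 8
(-8, 14, -7) → sum -1
(14, -7, -2) → sum 5
(-7, -2, 11) → sum 2
(-2, 11, 4) → sum 13
(11, 4, -3) → sum 12
(4, -3, -6) → sum -5
(-3, -6, -2) → sum -11
(-6, -2, -4) → sum -12
(-2, -4, 7) → sum 1
(-4, 7, -8) → sum -5
(7, -8, -9) → sum -10
(-8, -9, 1) → sum -16
(-9, 1, 7) → sum -1
(1, 7, 1) → sum 9
(7, 1, 9) → sum 17
(1, 9, 7) → sum 17
(9, 7, -11) → sum 5
(7, -11, -3) → sum -7
(-11, -3, 3) → sum -11
(-3, 3, -1) → sum -1
(3, -1, -2) → sum 0
Greatest of these is 17.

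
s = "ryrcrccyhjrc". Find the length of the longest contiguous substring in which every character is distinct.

5

add r: [r] len 1
add y: [r, y] len 2
add r (repeat r, move left end past it): [y, r] len 2
add c: [y, r, c] len 3
add r (repeat r, move left end past it): [c, r] len 2
add c (repeat c, move left end past it): [r, c] len 2
add c (repeat c, move left end past it): [c] len 1
add y: [c, y] len 2
add h: [c, y, h] len 3
add j: [c, y, h, j] len 4
add r: [c, y, h, j, r] len 5
add c (repeat c, move left end past it): [y, h, j, r, c] len 5
Longest all-distinct length: 5.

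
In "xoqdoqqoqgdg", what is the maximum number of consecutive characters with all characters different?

[x] len 1
[x, o] len 2
[x, o, q] len 3
[x, o, q, d] len 4
[q, d, o] len 3
[d, o, q] len 3
[q] len 1
[q, o] len 2
[o, q] len 2
[o, q, g] len 3
[o, q, g, d] len 4
[d, g] len 2
Longest all-distinct length: 4.

4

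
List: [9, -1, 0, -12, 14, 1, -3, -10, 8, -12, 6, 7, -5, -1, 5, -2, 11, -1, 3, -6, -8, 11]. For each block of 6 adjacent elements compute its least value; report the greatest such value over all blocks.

9 -1 0 -12 14 1 → min -12
-1 0 -12 14 1 -3 → min -12
0 -12 14 1 -3 -10 → min -12
-12 14 1 -3 -10 8 → min -12
14 1 -3 -10 8 -12 → min -12
1 -3 -10 8 -12 6 → min -12
-3 -10 8 -12 6 7 → min -12
-10 8 -12 6 7 -5 → min -12
8 -12 6 7 -5 -1 → min -12
-12 6 7 -5 -1 5 → min -12
6 7 -5 -1 5 -2 → min -5
7 -5 -1 5 -2 11 → min -5
-5 -1 5 -2 11 -1 → min -5
-1 5 -2 11 -1 3 → min -2
5 -2 11 -1 3 -6 → min -6
-2 11 -1 3 -6 -8 → min -8
11 -1 3 -6 -8 11 → min -8
Greatest of these is -2.

-2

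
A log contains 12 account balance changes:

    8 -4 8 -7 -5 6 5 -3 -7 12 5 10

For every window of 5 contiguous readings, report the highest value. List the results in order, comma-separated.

8, 8, 8, 6, 6, 12, 12, 12

(8, -4, 8, -7, -5) → max 8
(-4, 8, -7, -5, 6) → max 8
(8, -7, -5, 6, 5) → max 8
(-7, -5, 6, 5, -3) → max 6
(-5, 6, 5, -3, -7) → max 6
(6, 5, -3, -7, 12) → max 12
(5, -3, -7, 12, 5) → max 12
(-3, -7, 12, 5, 10) → max 12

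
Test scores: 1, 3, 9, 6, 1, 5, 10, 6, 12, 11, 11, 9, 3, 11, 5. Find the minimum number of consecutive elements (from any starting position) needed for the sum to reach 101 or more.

add 1: running sum 1 < 101
add 3: running sum 4 < 101
add 9: running sum 13 < 101
add 6: running sum 19 < 101
add 1: running sum 20 < 101
add 5: running sum 25 < 101
add 10: running sum 35 < 101
add 6: running sum 41 < 101
add 12: running sum 53 < 101
add 11: running sum 64 < 101
add 11: running sum 75 < 101
add 9: running sum 84 < 101
add 3: running sum 87 < 101
add 11: running sum 98 < 101
add 5: shortest ending here [3, 9, 6, 1, 5, 10, 6, 12, 11, 11, 9, 3, 11, 5] sum 102, len 14
Shortest qualifying length: 14.

14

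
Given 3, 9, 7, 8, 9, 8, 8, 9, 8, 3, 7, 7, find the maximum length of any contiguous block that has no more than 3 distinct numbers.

8

add 3: window [3] (1 distinct), len 1
add 9: window [3, 9] (2 distinct), len 2
add 7: window [3, 9, 7] (3 distinct), len 3
add 8: window [9, 7, 8] (3 distinct), len 3
add 9: window [9, 7, 8, 9] (3 distinct), len 4
add 8: window [9, 7, 8, 9, 8] (3 distinct), len 5
add 8: window [9, 7, 8, 9, 8, 8] (3 distinct), len 6
add 9: window [9, 7, 8, 9, 8, 8, 9] (3 distinct), len 7
add 8: window [9, 7, 8, 9, 8, 8, 9, 8] (3 distinct), len 8
add 3: window [8, 9, 8, 8, 9, 8, 3] (3 distinct), len 7
add 7: window [8, 3, 7] (3 distinct), len 3
add 7: window [8, 3, 7, 7] (3 distinct), len 4
Longest length with ≤3 distinct: 8.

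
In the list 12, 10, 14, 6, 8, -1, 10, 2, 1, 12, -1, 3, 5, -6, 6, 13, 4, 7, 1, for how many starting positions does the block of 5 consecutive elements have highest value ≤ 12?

8

12 10 14 6 8 → max 14
10 14 6 8 -1 → max 14
14 6 8 -1 10 → max 14
6 8 -1 10 2 → max 10  ≤ 12 ✓
8 -1 10 2 1 → max 10  ≤ 12 ✓
-1 10 2 1 12 → max 12  ≤ 12 ✓
10 2 1 12 -1 → max 12  ≤ 12 ✓
2 1 12 -1 3 → max 12  ≤ 12 ✓
1 12 -1 3 5 → max 12  ≤ 12 ✓
12 -1 3 5 -6 → max 12  ≤ 12 ✓
-1 3 5 -6 6 → max 6  ≤ 12 ✓
3 5 -6 6 13 → max 13
5 -6 6 13 4 → max 13
-6 6 13 4 7 → max 13
6 13 4 7 1 → max 13
8 windows satisfy the condition.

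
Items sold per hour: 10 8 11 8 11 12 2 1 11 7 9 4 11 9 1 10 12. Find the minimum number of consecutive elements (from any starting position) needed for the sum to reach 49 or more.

5

add 10: running sum 10 < 49
add 8: running sum 18 < 49
add 11: running sum 29 < 49
add 8: running sum 37 < 49
add 11: running sum 48 < 49
end 5: [8, 11, 8, 11, 12] sum 50, len 5
end 6: [8, 11, 8, 11, 12, 2] sum 52, len 6
end 7: [8, 11, 8, 11, 12, 2, 1] sum 53, len 7
end 8: [11, 8, 11, 12, 2, 1, 11] sum 56, len 7
end 9: [8, 11, 12, 2, 1, 11, 7] sum 52, len 7
end 10: [11, 12, 2, 1, 11, 7, 9] sum 53, len 7
end 11: [11, 12, 2, 1, 11, 7, 9, 4] sum 57, len 8
end 12: [12, 2, 1, 11, 7, 9, 4, 11] sum 57, len 8
end 13: [11, 7, 9, 4, 11, 9] sum 51, len 6
end 14: [11, 7, 9, 4, 11, 9, 1] sum 52, len 7
end 15: [7, 9, 4, 11, 9, 1, 10] sum 51, len 7
end 16: [9, 4, 11, 9, 1, 10, 12] sum 56, len 7
Shortest qualifying length: 5.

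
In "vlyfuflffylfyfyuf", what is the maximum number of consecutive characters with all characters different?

[v] len 1
[v, l] len 2
[v, l, y] len 3
[v, l, y, f] len 4
[v, l, y, f, u] len 5
[u, f] len 2
[u, f, l] len 3
[l, f] len 2
[f] len 1
[f, y] len 2
[f, y, l] len 3
[y, l, f] len 3
[l, f, y] len 3
[y, f] len 2
[f, y] len 2
[f, y, u] len 3
[y, u, f] len 3
Longest all-distinct length: 5.

5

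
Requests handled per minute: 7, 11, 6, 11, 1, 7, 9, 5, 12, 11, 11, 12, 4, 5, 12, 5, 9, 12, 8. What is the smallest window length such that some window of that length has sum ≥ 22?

Extend right; whenever the sum reaches 22, record the length and shrink from the left:
add 7: running sum 7 < 22
add 11: running sum 18 < 22
end 2: [7, 11, 6] sum 24, len 3
end 3: [11, 6, 11] sum 28, len 3
end 4: [11, 6, 11, 1] sum 29, len 4
end 5: [6, 11, 1, 7] sum 25, len 4
end 6: [11, 1, 7, 9] sum 28, len 4
end 7: [1, 7, 9, 5] sum 22, len 4
end 8: [9, 5, 12] sum 26, len 3
end 9: [12, 11] sum 23, len 2
end 10: [11, 11] sum 22, len 2
end 11: [11, 12] sum 23, len 2
end 12: [11, 12, 4] sum 27, len 3
end 13: [11, 12, 4, 5] sum 32, len 4
end 14: [12, 4, 5, 12] sum 33, len 4
end 15: [5, 12, 5] sum 22, len 3
end 16: [12, 5, 9] sum 26, len 3
end 17: [5, 9, 12] sum 26, len 3
end 18: [9, 12, 8] sum 29, len 3
Shortest qualifying length: 2.

2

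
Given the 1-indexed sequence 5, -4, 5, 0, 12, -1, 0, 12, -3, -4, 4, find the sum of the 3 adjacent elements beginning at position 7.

Elements at indices 7..9: 0, 12, -3
sum(0, 12, -3) = 9

9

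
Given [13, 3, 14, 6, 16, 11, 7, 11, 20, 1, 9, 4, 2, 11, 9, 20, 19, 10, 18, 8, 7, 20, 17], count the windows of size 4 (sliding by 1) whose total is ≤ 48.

13

[13, 3, 14, 6] → sum 36  ≤ 48 ✓
[3, 14, 6, 16] → sum 39  ≤ 48 ✓
[14, 6, 16, 11] → sum 47  ≤ 48 ✓
[6, 16, 11, 7] → sum 40  ≤ 48 ✓
[16, 11, 7, 11] → sum 45  ≤ 48 ✓
[11, 7, 11, 20] → sum 49
[7, 11, 20, 1] → sum 39  ≤ 48 ✓
[11, 20, 1, 9] → sum 41  ≤ 48 ✓
[20, 1, 9, 4] → sum 34  ≤ 48 ✓
[1, 9, 4, 2] → sum 16  ≤ 48 ✓
[9, 4, 2, 11] → sum 26  ≤ 48 ✓
[4, 2, 11, 9] → sum 26  ≤ 48 ✓
[2, 11, 9, 20] → sum 42  ≤ 48 ✓
[11, 9, 20, 19] → sum 59
[9, 20, 19, 10] → sum 58
[20, 19, 10, 18] → sum 67
[19, 10, 18, 8] → sum 55
[10, 18, 8, 7] → sum 43  ≤ 48 ✓
[18, 8, 7, 20] → sum 53
[8, 7, 20, 17] → sum 52
13 windows satisfy the condition.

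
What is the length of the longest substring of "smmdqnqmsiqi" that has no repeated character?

add s: [s] len 1
add m: [s, m] len 2
add m (repeat m, move left end past it): [m] len 1
add d: [m, d] len 2
add q: [m, d, q] len 3
add n: [m, d, q, n] len 4
add q (repeat q, move left end past it): [n, q] len 2
add m: [n, q, m] len 3
add s: [n, q, m, s] len 4
add i: [n, q, m, s, i] len 5
add q (repeat q, move left end past it): [m, s, i, q] len 4
add i (repeat i, move left end past it): [q, i] len 2
Longest all-distinct length: 5.

5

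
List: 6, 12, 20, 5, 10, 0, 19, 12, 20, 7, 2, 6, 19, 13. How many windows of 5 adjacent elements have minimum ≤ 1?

[6, 12, 20, 5, 10] → min 5
[12, 20, 5, 10, 0] → min 0  ≤ 1 ✓
[20, 5, 10, 0, 19] → min 0  ≤ 1 ✓
[5, 10, 0, 19, 12] → min 0  ≤ 1 ✓
[10, 0, 19, 12, 20] → min 0  ≤ 1 ✓
[0, 19, 12, 20, 7] → min 0  ≤ 1 ✓
[19, 12, 20, 7, 2] → min 2
[12, 20, 7, 2, 6] → min 2
[20, 7, 2, 6, 19] → min 2
[7, 2, 6, 19, 13] → min 2
5 windows satisfy the condition.

5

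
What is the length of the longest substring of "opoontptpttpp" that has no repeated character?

[o] len 1
[o, p] len 2
[p, o] len 2
[o] len 1
[o, n] len 2
[o, n, t] len 3
[o, n, t, p] len 4
[p, t] len 2
[t, p] len 2
[p, t] len 2
[t] len 1
[t, p] len 2
[p] len 1
Longest all-distinct length: 4.

4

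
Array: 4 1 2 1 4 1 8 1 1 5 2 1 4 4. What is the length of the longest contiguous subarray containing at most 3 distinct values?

6

[4] 1 distinct, len 1
[4, 1] 2 distinct, len 2
[4, 1, 2] 3 distinct, len 3
[4, 1, 2, 1] 3 distinct, len 4
[4, 1, 2, 1, 4] 3 distinct, len 5
[4, 1, 2, 1, 4, 1] 3 distinct, len 6
[1, 4, 1, 8] 3 distinct, len 4
[1, 4, 1, 8, 1] 3 distinct, len 5
[1, 4, 1, 8, 1, 1] 3 distinct, len 6
[1, 8, 1, 1, 5] 3 distinct, len 5
[1, 1, 5, 2] 3 distinct, len 4
[1, 1, 5, 2, 1] 3 distinct, len 5
[2, 1, 4] 3 distinct, len 3
[2, 1, 4, 4] 3 distinct, len 4
Longest length with ≤3 distinct: 6.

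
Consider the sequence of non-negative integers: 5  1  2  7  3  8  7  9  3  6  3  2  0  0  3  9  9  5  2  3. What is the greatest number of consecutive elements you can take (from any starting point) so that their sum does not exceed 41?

add 5: [5] sum 5, len 1
add 1: [5, 1] sum 6, len 2
add 2: [5, 1, 2] sum 8, len 3
add 7: [5, 1, 2, 7] sum 15, len 4
add 3: [5, 1, 2, 7, 3] sum 18, len 5
add 8: [5, 1, 2, 7, 3, 8] sum 26, len 6
add 7: [5, 1, 2, 7, 3, 8, 7] sum 33, len 7
add 9: [1, 2, 7, 3, 8, 7, 9] sum 37, len 7
add 3: [1, 2, 7, 3, 8, 7, 9, 3] sum 40, len 8
add 6: [3, 8, 7, 9, 3, 6] sum 36, len 6
add 3: [3, 8, 7, 9, 3, 6, 3] sum 39, len 7
add 2: [3, 8, 7, 9, 3, 6, 3, 2] sum 41, len 8
add 0: [3, 8, 7, 9, 3, 6, 3, 2, 0] sum 41, len 9
add 0: [3, 8, 7, 9, 3, 6, 3, 2, 0, 0] sum 41, len 10
add 3: [8, 7, 9, 3, 6, 3, 2, 0, 0, 3] sum 41, len 10
add 9: [9, 3, 6, 3, 2, 0, 0, 3, 9] sum 35, len 9
add 9: [3, 6, 3, 2, 0, 0, 3, 9, 9] sum 35, len 9
add 5: [3, 6, 3, 2, 0, 0, 3, 9, 9, 5] sum 40, len 10
add 2: [6, 3, 2, 0, 0, 3, 9, 9, 5, 2] sum 39, len 10
add 3: [3, 2, 0, 0, 3, 9, 9, 5, 2, 3] sum 36, len 10
Longest length seen: 10.

10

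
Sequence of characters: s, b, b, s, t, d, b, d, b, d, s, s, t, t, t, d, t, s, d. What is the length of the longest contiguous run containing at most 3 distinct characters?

10

add s: window [s] (1 distinct), len 1
add b: window [s, b] (2 distinct), len 2
add b: window [s, b, b] (2 distinct), len 3
add s: window [s, b, b, s] (2 distinct), len 4
add t: window [s, b, b, s, t] (3 distinct), len 5
add d: window [s, t, d] (3 distinct), len 3
add b: window [t, d, b] (3 distinct), len 3
add d: window [t, d, b, d] (3 distinct), len 4
add b: window [t, d, b, d, b] (3 distinct), len 5
add d: window [t, d, b, d, b, d] (3 distinct), len 6
add s: window [d, b, d, b, d, s] (3 distinct), len 6
add s: window [d, b, d, b, d, s, s] (3 distinct), len 7
add t: window [d, s, s, t] (3 distinct), len 4
add t: window [d, s, s, t, t] (3 distinct), len 5
add t: window [d, s, s, t, t, t] (3 distinct), len 6
add d: window [d, s, s, t, t, t, d] (3 distinct), len 7
add t: window [d, s, s, t, t, t, d, t] (3 distinct), len 8
add s: window [d, s, s, t, t, t, d, t, s] (3 distinct), len 9
add d: window [d, s, s, t, t, t, d, t, s, d] (3 distinct), len 10
Longest length with ≤3 distinct: 10.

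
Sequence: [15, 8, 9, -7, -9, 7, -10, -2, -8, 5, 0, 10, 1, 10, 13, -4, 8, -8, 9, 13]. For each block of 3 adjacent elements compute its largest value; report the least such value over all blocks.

(15, 8, 9) → max 15
(8, 9, -7) → max 9
(9, -7, -9) → max 9
(-7, -9, 7) → max 7
(-9, 7, -10) → max 7
(7, -10, -2) → max 7
(-10, -2, -8) → max -2
(-2, -8, 5) → max 5
(-8, 5, 0) → max 5
(5, 0, 10) → max 10
(0, 10, 1) → max 10
(10, 1, 10) → max 10
(1, 10, 13) → max 13
(10, 13, -4) → max 13
(13, -4, 8) → max 13
(-4, 8, -8) → max 8
(8, -8, 9) → max 9
(-8, 9, 13) → max 13
Least of these is -2.

-2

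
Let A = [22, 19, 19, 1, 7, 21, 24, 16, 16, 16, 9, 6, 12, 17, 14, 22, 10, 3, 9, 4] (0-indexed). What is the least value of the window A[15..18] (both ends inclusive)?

Elements at indices 15..18: 22, 10, 3, 9
min(22, 10, 3, 9) = 3

3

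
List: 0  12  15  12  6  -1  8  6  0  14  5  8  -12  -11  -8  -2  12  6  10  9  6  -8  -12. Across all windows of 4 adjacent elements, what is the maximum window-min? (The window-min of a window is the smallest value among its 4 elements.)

6

(0, 12, 15, 12) → min 0
(12, 15, 12, 6) → min 6
(15, 12, 6, -1) → min -1
(12, 6, -1, 8) → min -1
(6, -1, 8, 6) → min -1
(-1, 8, 6, 0) → min -1
(8, 6, 0, 14) → min 0
(6, 0, 14, 5) → min 0
(0, 14, 5, 8) → min 0
(14, 5, 8, -12) → min -12
(5, 8, -12, -11) → min -12
(8, -12, -11, -8) → min -12
(-12, -11, -8, -2) → min -12
(-11, -8, -2, 12) → min -11
(-8, -2, 12, 6) → min -8
(-2, 12, 6, 10) → min -2
(12, 6, 10, 9) → min 6
(6, 10, 9, 6) → min 6
(10, 9, 6, -8) → min -8
(9, 6, -8, -12) → min -12
Maximum of these is 6.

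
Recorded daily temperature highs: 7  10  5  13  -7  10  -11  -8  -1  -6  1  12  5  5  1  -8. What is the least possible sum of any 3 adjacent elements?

7 10 5 → sum 22
10 5 13 → sum 28
5 13 -7 → sum 11
13 -7 10 → sum 16
-7 10 -11 → sum -8
10 -11 -8 → sum -9
-11 -8 -1 → sum -20
-8 -1 -6 → sum -15
-1 -6 1 → sum -6
-6 1 12 → sum 7
1 12 5 → sum 18
12 5 5 → sum 22
5 5 1 → sum 11
5 1 -8 → sum -2
Least of these is -20.

-20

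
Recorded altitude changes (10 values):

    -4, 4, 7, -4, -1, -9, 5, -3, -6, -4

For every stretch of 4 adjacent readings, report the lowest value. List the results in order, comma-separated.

-4, -4, -9, -9, -9, -9, -6

[-4, 4, 7, -4] → min -4
[4, 7, -4, -1] → min -4
[7, -4, -1, -9] → min -9
[-4, -1, -9, 5] → min -9
[-1, -9, 5, -3] → min -9
[-9, 5, -3, -6] → min -9
[5, -3, -6, -4] → min -6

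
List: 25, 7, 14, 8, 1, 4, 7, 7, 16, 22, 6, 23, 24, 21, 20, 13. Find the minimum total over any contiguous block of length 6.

Each size-6 window and its sum:
[25, 7, 14, 8, 1, 4] → sum 59
[7, 14, 8, 1, 4, 7] → sum 41
[14, 8, 1, 4, 7, 7] → sum 41
[8, 1, 4, 7, 7, 16] → sum 43
[1, 4, 7, 7, 16, 22] → sum 57
[4, 7, 7, 16, 22, 6] → sum 62
[7, 7, 16, 22, 6, 23] → sum 81
[7, 16, 22, 6, 23, 24] → sum 98
[16, 22, 6, 23, 24, 21] → sum 112
[22, 6, 23, 24, 21, 20] → sum 116
[6, 23, 24, 21, 20, 13] → sum 107
Minimum of these is 41.

41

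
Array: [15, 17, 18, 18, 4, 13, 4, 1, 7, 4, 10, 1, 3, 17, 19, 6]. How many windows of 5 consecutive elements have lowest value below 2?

9

[15, 17, 18, 18, 4] → min 4
[17, 18, 18, 4, 13] → min 4
[18, 18, 4, 13, 4] → min 4
[18, 4, 13, 4, 1] → min 1  < 2 ✓
[4, 13, 4, 1, 7] → min 1  < 2 ✓
[13, 4, 1, 7, 4] → min 1  < 2 ✓
[4, 1, 7, 4, 10] → min 1  < 2 ✓
[1, 7, 4, 10, 1] → min 1  < 2 ✓
[7, 4, 10, 1, 3] → min 1  < 2 ✓
[4, 10, 1, 3, 17] → min 1  < 2 ✓
[10, 1, 3, 17, 19] → min 1  < 2 ✓
[1, 3, 17, 19, 6] → min 1  < 2 ✓
9 windows satisfy the condition.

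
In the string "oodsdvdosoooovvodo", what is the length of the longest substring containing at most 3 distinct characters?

[o] 1 distinct, len 1
[o, o] 1 distinct, len 2
[o, o, d] 2 distinct, len 3
[o, o, d, s] 3 distinct, len 4
[o, o, d, s, d] 3 distinct, len 5
[d, s, d, v] 3 distinct, len 4
[d, s, d, v, d] 3 distinct, len 5
[d, v, d, o] 3 distinct, len 4
[d, o, s] 3 distinct, len 3
[d, o, s, o] 3 distinct, len 4
[d, o, s, o, o] 3 distinct, len 5
[d, o, s, o, o, o] 3 distinct, len 6
[d, o, s, o, o, o, o] 3 distinct, len 7
[o, s, o, o, o, o, v] 3 distinct, len 7
[o, s, o, o, o, o, v, v] 3 distinct, len 8
[o, s, o, o, o, o, v, v, o] 3 distinct, len 9
[o, o, o, o, v, v, o, d] 3 distinct, len 8
[o, o, o, o, v, v, o, d, o] 3 distinct, len 9
Longest length with ≤3 distinct: 9.

9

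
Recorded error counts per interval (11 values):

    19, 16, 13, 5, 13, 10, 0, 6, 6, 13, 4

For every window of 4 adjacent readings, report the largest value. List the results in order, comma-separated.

(19, 16, 13, 5) → max 19
(16, 13, 5, 13) → max 16
(13, 5, 13, 10) → max 13
(5, 13, 10, 0) → max 13
(13, 10, 0, 6) → max 13
(10, 0, 6, 6) → max 10
(0, 6, 6, 13) → max 13
(6, 6, 13, 4) → max 13

19, 16, 13, 13, 13, 10, 13, 13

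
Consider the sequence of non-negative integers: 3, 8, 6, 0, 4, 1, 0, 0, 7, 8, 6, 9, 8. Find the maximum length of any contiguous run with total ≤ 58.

12

add 3: [3] sum 3, len 1
add 8: [3, 8] sum 11, len 2
add 6: [3, 8, 6] sum 17, len 3
add 0: [3, 8, 6, 0] sum 17, len 4
add 4: [3, 8, 6, 0, 4] sum 21, len 5
add 1: [3, 8, 6, 0, 4, 1] sum 22, len 6
add 0: [3, 8, 6, 0, 4, 1, 0] sum 22, len 7
add 0: [3, 8, 6, 0, 4, 1, 0, 0] sum 22, len 8
add 7: [3, 8, 6, 0, 4, 1, 0, 0, 7] sum 29, len 9
add 8: [3, 8, 6, 0, 4, 1, 0, 0, 7, 8] sum 37, len 10
add 6: [3, 8, 6, 0, 4, 1, 0, 0, 7, 8, 6] sum 43, len 11
add 9: [3, 8, 6, 0, 4, 1, 0, 0, 7, 8, 6, 9] sum 52, len 12
add 8: [8, 6, 0, 4, 1, 0, 0, 7, 8, 6, 9, 8] sum 57, len 12
Longest length seen: 12.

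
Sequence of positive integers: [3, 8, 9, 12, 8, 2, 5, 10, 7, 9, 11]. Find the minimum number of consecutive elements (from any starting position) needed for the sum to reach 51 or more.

Extend right; whenever the sum reaches 51, record the length and shrink from the left:
add 3: running sum 3 < 51
add 8: running sum 11 < 51
add 9: running sum 20 < 51
add 12: running sum 32 < 51
add 8: running sum 40 < 51
add 2: running sum 42 < 51
add 5: running sum 47 < 51
end 7: [8, 9, 12, 8, 2, 5, 10] sum 54, len 7
end 8: [9, 12, 8, 2, 5, 10, 7] sum 53, len 7
end 9: [12, 8, 2, 5, 10, 7, 9] sum 53, len 7
end 10: [8, 2, 5, 10, 7, 9, 11] sum 52, len 7
Shortest qualifying length: 7.

7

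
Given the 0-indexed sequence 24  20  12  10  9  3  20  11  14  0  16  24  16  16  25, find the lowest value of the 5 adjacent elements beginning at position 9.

Elements at indices 9..13: 0, 16, 24, 16, 16
min(0, 16, 24, 16, 16) = 0

0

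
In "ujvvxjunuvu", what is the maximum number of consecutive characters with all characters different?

[u] len 1
[u, j] len 2
[u, j, v] len 3
[v] len 1
[v, x] len 2
[v, x, j] len 3
[v, x, j, u] len 4
[v, x, j, u, n] len 5
[n, u] len 2
[n, u, v] len 3
[v, u] len 2
Longest all-distinct length: 5.

5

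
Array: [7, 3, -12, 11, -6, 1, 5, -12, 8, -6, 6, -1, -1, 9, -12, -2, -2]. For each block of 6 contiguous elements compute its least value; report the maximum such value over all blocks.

-6

(7, 3, -12, 11, -6, 1) → min -12
(3, -12, 11, -6, 1, 5) → min -12
(-12, 11, -6, 1, 5, -12) → min -12
(11, -6, 1, 5, -12, 8) → min -12
(-6, 1, 5, -12, 8, -6) → min -12
(1, 5, -12, 8, -6, 6) → min -12
(5, -12, 8, -6, 6, -1) → min -12
(-12, 8, -6, 6, -1, -1) → min -12
(8, -6, 6, -1, -1, 9) → min -6
(-6, 6, -1, -1, 9, -12) → min -12
(6, -1, -1, 9, -12, -2) → min -12
(-1, -1, 9, -12, -2, -2) → min -12
Maximum of these is -6.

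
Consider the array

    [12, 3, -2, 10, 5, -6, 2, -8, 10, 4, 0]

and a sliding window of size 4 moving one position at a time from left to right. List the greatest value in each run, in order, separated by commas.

12, 10, 10, 10, 5, 10, 10, 10

[12, 3, -2, 10] → max 12
[3, -2, 10, 5] → max 10
[-2, 10, 5, -6] → max 10
[10, 5, -6, 2] → max 10
[5, -6, 2, -8] → max 5
[-6, 2, -8, 10] → max 10
[2, -8, 10, 4] → max 10
[-8, 10, 4, 0] → max 10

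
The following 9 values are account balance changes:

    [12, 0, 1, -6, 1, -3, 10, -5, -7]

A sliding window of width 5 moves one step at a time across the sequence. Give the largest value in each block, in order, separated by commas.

[12, 0, 1, -6, 1] → max 12
[0, 1, -6, 1, -3] → max 1
[1, -6, 1, -3, 10] → max 10
[-6, 1, -3, 10, -5] → max 10
[1, -3, 10, -5, -7] → max 10

12, 1, 10, 10, 10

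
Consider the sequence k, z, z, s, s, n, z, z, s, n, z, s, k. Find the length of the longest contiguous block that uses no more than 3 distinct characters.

11

[k] 1 distinct, len 1
[k, z] 2 distinct, len 2
[k, z, z] 2 distinct, len 3
[k, z, z, s] 3 distinct, len 4
[k, z, z, s, s] 3 distinct, len 5
[z, z, s, s, n] 3 distinct, len 5
[z, z, s, s, n, z] 3 distinct, len 6
[z, z, s, s, n, z, z] 3 distinct, len 7
[z, z, s, s, n, z, z, s] 3 distinct, len 8
[z, z, s, s, n, z, z, s, n] 3 distinct, len 9
[z, z, s, s, n, z, z, s, n, z] 3 distinct, len 10
[z, z, s, s, n, z, z, s, n, z, s] 3 distinct, len 11
[z, s, k] 3 distinct, len 3
Longest length with ≤3 distinct: 11.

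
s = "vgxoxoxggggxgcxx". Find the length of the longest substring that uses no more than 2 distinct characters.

7

[v] 1 distinct, len 1
[v, g] 2 distinct, len 2
[g, x] 2 distinct, len 2
[x, o] 2 distinct, len 2
[x, o, x] 2 distinct, len 3
[x, o, x, o] 2 distinct, len 4
[x, o, x, o, x] 2 distinct, len 5
[x, g] 2 distinct, len 2
[x, g, g] 2 distinct, len 3
[x, g, g, g] 2 distinct, len 4
[x, g, g, g, g] 2 distinct, len 5
[x, g, g, g, g, x] 2 distinct, len 6
[x, g, g, g, g, x, g] 2 distinct, len 7
[g, c] 2 distinct, len 2
[c, x] 2 distinct, len 2
[c, x, x] 2 distinct, len 3
Longest length with ≤2 distinct: 7.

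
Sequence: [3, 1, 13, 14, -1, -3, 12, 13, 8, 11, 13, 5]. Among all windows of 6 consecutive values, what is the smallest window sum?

(3, 1, 13, 14, -1, -3) → sum 27
(1, 13, 14, -1, -3, 12) → sum 36
(13, 14, -1, -3, 12, 13) → sum 48
(14, -1, -3, 12, 13, 8) → sum 43
(-1, -3, 12, 13, 8, 11) → sum 40
(-3, 12, 13, 8, 11, 13) → sum 54
(12, 13, 8, 11, 13, 5) → sum 62
Smallest of these is 27.

27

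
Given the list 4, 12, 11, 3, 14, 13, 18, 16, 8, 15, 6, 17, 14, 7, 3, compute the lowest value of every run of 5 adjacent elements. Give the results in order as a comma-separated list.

3, 3, 3, 3, 8, 8, 6, 6, 6, 6, 3

(4, 12, 11, 3, 14) → min 3
(12, 11, 3, 14, 13) → min 3
(11, 3, 14, 13, 18) → min 3
(3, 14, 13, 18, 16) → min 3
(14, 13, 18, 16, 8) → min 8
(13, 18, 16, 8, 15) → min 8
(18, 16, 8, 15, 6) → min 6
(16, 8, 15, 6, 17) → min 6
(8, 15, 6, 17, 14) → min 6
(15, 6, 17, 14, 7) → min 6
(6, 17, 14, 7, 3) → min 3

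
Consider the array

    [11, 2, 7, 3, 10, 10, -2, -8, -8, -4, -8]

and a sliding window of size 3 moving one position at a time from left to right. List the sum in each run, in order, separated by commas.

20, 12, 20, 23, 18, 0, -18, -20, -20

Sliding a size-3 window across the 11 values:
(11, 2, 7) → sum 20
(2, 7, 3) → sum 12
(7, 3, 10) → sum 20
(3, 10, 10) → sum 23
(10, 10, -2) → sum 18
(10, -2, -8) → sum 0
(-2, -8, -8) → sum -18
(-8, -8, -4) → sum -20
(-8, -4, -8) → sum -20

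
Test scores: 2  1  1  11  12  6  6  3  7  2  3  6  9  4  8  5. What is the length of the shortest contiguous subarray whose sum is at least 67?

11

add 2: running sum 2 < 67
add 1: running sum 3 < 67
add 1: running sum 4 < 67
add 11: running sum 15 < 67
add 12: running sum 27 < 67
add 6: running sum 33 < 67
add 6: running sum 39 < 67
add 3: running sum 42 < 67
add 7: running sum 49 < 67
add 2: running sum 51 < 67
add 3: running sum 54 < 67
add 6: running sum 60 < 67
end 12: [1, 1, 11, 12, 6, 6, 3, 7, 2, 3, 6, 9] sum 67, len 12
end 13: [11, 12, 6, 6, 3, 7, 2, 3, 6, 9, 4] sum 69, len 11
end 14: [11, 12, 6, 6, 3, 7, 2, 3, 6, 9, 4, 8] sum 77, len 12
end 15: [12, 6, 6, 3, 7, 2, 3, 6, 9, 4, 8, 5] sum 71, len 12
Shortest qualifying length: 11.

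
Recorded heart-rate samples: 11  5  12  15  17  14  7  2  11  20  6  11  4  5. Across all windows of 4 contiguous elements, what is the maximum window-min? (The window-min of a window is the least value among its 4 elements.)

11 5 12 15 → min 5
5 12 15 17 → min 5
12 15 17 14 → min 12
15 17 14 7 → min 7
17 14 7 2 → min 2
14 7 2 11 → min 2
7 2 11 20 → min 2
2 11 20 6 → min 2
11 20 6 11 → min 6
20 6 11 4 → min 4
6 11 4 5 → min 4
Maximum of these is 12.

12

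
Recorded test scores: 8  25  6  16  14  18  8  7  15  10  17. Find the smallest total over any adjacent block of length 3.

Window sums for each of the 9 positions:
8 25 6 → sum 39
25 6 16 → sum 47
6 16 14 → sum 36
16 14 18 → sum 48
14 18 8 → sum 40
18 8 7 → sum 33
8 7 15 → sum 30
7 15 10 → sum 32
15 10 17 → sum 42
Smallest of these is 30.

30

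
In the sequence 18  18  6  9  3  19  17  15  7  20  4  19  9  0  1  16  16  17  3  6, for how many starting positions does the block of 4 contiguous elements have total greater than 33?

18 18 6 9 → sum 51  > 33 ✓
18 6 9 3 → sum 36  > 33 ✓
6 9 3 19 → sum 37  > 33 ✓
9 3 19 17 → sum 48  > 33 ✓
3 19 17 15 → sum 54  > 33 ✓
19 17 15 7 → sum 58  > 33 ✓
17 15 7 20 → sum 59  > 33 ✓
15 7 20 4 → sum 46  > 33 ✓
7 20 4 19 → sum 50  > 33 ✓
20 4 19 9 → sum 52  > 33 ✓
4 19 9 0 → sum 32
19 9 0 1 → sum 29
9 0 1 16 → sum 26
0 1 16 16 → sum 33
1 16 16 17 → sum 50  > 33 ✓
16 16 17 3 → sum 52  > 33 ✓
16 17 3 6 → sum 42  > 33 ✓
13 windows satisfy the condition.

13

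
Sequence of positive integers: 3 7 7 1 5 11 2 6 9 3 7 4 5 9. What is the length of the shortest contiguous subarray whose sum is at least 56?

9

add 3: running sum 3 < 56
add 7: running sum 10 < 56
add 7: running sum 17 < 56
add 1: running sum 18 < 56
add 5: running sum 23 < 56
add 11: running sum 34 < 56
add 2: running sum 36 < 56
add 6: running sum 42 < 56
add 9: running sum 51 < 56
add 3: running sum 54 < 56
end 10: [7, 7, 1, 5, 11, 2, 6, 9, 3, 7] sum 58, len 10
end 11: [7, 7, 1, 5, 11, 2, 6, 9, 3, 7, 4] sum 62, len 11
end 12: [7, 1, 5, 11, 2, 6, 9, 3, 7, 4, 5] sum 60, len 11
end 13: [11, 2, 6, 9, 3, 7, 4, 5, 9] sum 56, len 9
Shortest qualifying length: 9.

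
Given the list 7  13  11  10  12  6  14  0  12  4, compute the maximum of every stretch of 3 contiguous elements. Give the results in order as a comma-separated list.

13, 13, 12, 12, 14, 14, 14, 12

(7, 13, 11) → max 13
(13, 11, 10) → max 13
(11, 10, 12) → max 12
(10, 12, 6) → max 12
(12, 6, 14) → max 14
(6, 14, 0) → max 14
(14, 0, 12) → max 14
(0, 12, 4) → max 12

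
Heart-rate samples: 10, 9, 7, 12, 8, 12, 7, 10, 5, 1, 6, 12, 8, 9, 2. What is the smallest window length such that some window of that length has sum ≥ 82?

11

add 10: running sum 10 < 82
add 9: running sum 19 < 82
add 7: running sum 26 < 82
add 12: running sum 38 < 82
add 8: running sum 46 < 82
add 12: running sum 58 < 82
add 7: running sum 65 < 82
add 10: running sum 75 < 82
add 5: running sum 80 < 82
add 1: running sum 81 < 82
end 10: [10, 9, 7, 12, 8, 12, 7, 10, 5, 1, 6] sum 87, len 11
end 11: [9, 7, 12, 8, 12, 7, 10, 5, 1, 6, 12] sum 89, len 11
end 12: [7, 12, 8, 12, 7, 10, 5, 1, 6, 12, 8] sum 88, len 11
end 13: [12, 8, 12, 7, 10, 5, 1, 6, 12, 8, 9] sum 90, len 11
end 14: [12, 8, 12, 7, 10, 5, 1, 6, 12, 8, 9, 2] sum 92, len 12
Shortest qualifying length: 11.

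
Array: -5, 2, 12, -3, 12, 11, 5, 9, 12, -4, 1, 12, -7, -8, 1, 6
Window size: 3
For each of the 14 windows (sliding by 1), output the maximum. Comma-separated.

(-5, 2, 12) → max 12
(2, 12, -3) → max 12
(12, -3, 12) → max 12
(-3, 12, 11) → max 12
(12, 11, 5) → max 12
(11, 5, 9) → max 11
(5, 9, 12) → max 12
(9, 12, -4) → max 12
(12, -4, 1) → max 12
(-4, 1, 12) → max 12
(1, 12, -7) → max 12
(12, -7, -8) → max 12
(-7, -8, 1) → max 1
(-8, 1, 6) → max 6

12, 12, 12, 12, 12, 11, 12, 12, 12, 12, 12, 12, 1, 6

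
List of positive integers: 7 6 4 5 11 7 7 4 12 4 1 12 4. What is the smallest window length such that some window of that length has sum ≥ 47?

add 7: running sum 7 < 47
add 6: running sum 13 < 47
add 4: running sum 17 < 47
add 5: running sum 22 < 47
add 11: running sum 33 < 47
add 7: running sum 40 < 47
end 6: [7, 6, 4, 5, 11, 7, 7] sum 47, len 7
end 7: [7, 6, 4, 5, 11, 7, 7, 4] sum 51, len 8
end 8: [4, 5, 11, 7, 7, 4, 12] sum 50, len 7
end 9: [5, 11, 7, 7, 4, 12, 4] sum 50, len 7
end 10: [5, 11, 7, 7, 4, 12, 4, 1] sum 51, len 8
end 11: [7, 7, 4, 12, 4, 1, 12] sum 47, len 7
end 12: [7, 7, 4, 12, 4, 1, 12, 4] sum 51, len 8
Shortest qualifying length: 7.

7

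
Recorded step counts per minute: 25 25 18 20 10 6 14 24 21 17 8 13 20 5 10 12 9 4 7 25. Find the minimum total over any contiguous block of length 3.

25 25 18 → sum 68
25 18 20 → sum 63
18 20 10 → sum 48
20 10 6 → sum 36
10 6 14 → sum 30
6 14 24 → sum 44
14 24 21 → sum 59
24 21 17 → sum 62
21 17 8 → sum 46
17 8 13 → sum 38
8 13 20 → sum 41
13 20 5 → sum 38
20 5 10 → sum 35
5 10 12 → sum 27
10 12 9 → sum 31
12 9 4 → sum 25
9 4 7 → sum 20
4 7 25 → sum 36
Minimum of these is 20.

20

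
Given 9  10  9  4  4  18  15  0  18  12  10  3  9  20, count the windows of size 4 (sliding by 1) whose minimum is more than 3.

(9, 10, 9, 4) → min 4  > 3 ✓
(10, 9, 4, 4) → min 4  > 3 ✓
(9, 4, 4, 18) → min 4  > 3 ✓
(4, 4, 18, 15) → min 4  > 3 ✓
(4, 18, 15, 0) → min 0
(18, 15, 0, 18) → min 0
(15, 0, 18, 12) → min 0
(0, 18, 12, 10) → min 0
(18, 12, 10, 3) → min 3
(12, 10, 3, 9) → min 3
(10, 3, 9, 20) → min 3
4 windows satisfy the condition.

4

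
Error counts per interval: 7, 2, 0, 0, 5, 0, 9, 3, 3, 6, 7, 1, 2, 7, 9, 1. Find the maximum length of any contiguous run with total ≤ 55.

Extend to the right; shrink from the left whenever the sum exceeds 55:
add 7: [7] sum 7, len 1
add 2: [7, 2] sum 9, len 2
add 0: [7, 2, 0] sum 9, len 3
add 0: [7, 2, 0, 0] sum 9, len 4
add 5: [7, 2, 0, 0, 5] sum 14, len 5
add 0: [7, 2, 0, 0, 5, 0] sum 14, len 6
add 9: [7, 2, 0, 0, 5, 0, 9] sum 23, len 7
add 3: [7, 2, 0, 0, 5, 0, 9, 3] sum 26, len 8
add 3: [7, 2, 0, 0, 5, 0, 9, 3, 3] sum 29, len 9
add 6: [7, 2, 0, 0, 5, 0, 9, 3, 3, 6] sum 35, len 10
add 7: [7, 2, 0, 0, 5, 0, 9, 3, 3, 6, 7] sum 42, len 11
add 1: [7, 2, 0, 0, 5, 0, 9, 3, 3, 6, 7, 1] sum 43, len 12
add 2: [7, 2, 0, 0, 5, 0, 9, 3, 3, 6, 7, 1, 2] sum 45, len 13
add 7: [7, 2, 0, 0, 5, 0, 9, 3, 3, 6, 7, 1, 2, 7] sum 52, len 14
add 9: [2, 0, 0, 5, 0, 9, 3, 3, 6, 7, 1, 2, 7, 9] sum 54, len 14
add 1: [2, 0, 0, 5, 0, 9, 3, 3, 6, 7, 1, 2, 7, 9, 1] sum 55, len 15
Longest length seen: 15.

15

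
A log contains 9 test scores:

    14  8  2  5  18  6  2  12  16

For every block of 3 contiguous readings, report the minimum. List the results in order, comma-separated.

(14, 8, 2) → min 2
(8, 2, 5) → min 2
(2, 5, 18) → min 2
(5, 18, 6) → min 5
(18, 6, 2) → min 2
(6, 2, 12) → min 2
(2, 12, 16) → min 2

2, 2, 2, 5, 2, 2, 2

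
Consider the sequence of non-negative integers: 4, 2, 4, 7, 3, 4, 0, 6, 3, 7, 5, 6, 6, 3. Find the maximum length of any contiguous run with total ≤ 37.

9

Extend to the right; shrink from the left whenever the sum exceeds 37:
add 4: [4] sum 4, len 1
add 2: [4, 2] sum 6, len 2
add 4: [4, 2, 4] sum 10, len 3
add 7: [4, 2, 4, 7] sum 17, len 4
add 3: [4, 2, 4, 7, 3] sum 20, len 5
add 4: [4, 2, 4, 7, 3, 4] sum 24, len 6
add 0: [4, 2, 4, 7, 3, 4, 0] sum 24, len 7
add 6: [4, 2, 4, 7, 3, 4, 0, 6] sum 30, len 8
add 3: [4, 2, 4, 7, 3, 4, 0, 6, 3] sum 33, len 9
add 7: [2, 4, 7, 3, 4, 0, 6, 3, 7] sum 36, len 9
add 5: [7, 3, 4, 0, 6, 3, 7, 5] sum 35, len 8
add 6: [3, 4, 0, 6, 3, 7, 5, 6] sum 34, len 8
add 6: [4, 0, 6, 3, 7, 5, 6, 6] sum 37, len 8
add 3: [0, 6, 3, 7, 5, 6, 6, 3] sum 36, len 8
Longest length seen: 9.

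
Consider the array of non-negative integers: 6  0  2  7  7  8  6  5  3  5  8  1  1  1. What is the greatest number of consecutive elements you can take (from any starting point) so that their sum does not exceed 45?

Extend to the right; shrink from the left whenever the sum exceeds 45:
add 6: [6] sum 6, len 1
add 0: [6, 0] sum 6, len 2
add 2: [6, 0, 2] sum 8, len 3
add 7: [6, 0, 2, 7] sum 15, len 4
add 7: [6, 0, 2, 7, 7] sum 22, len 5
add 8: [6, 0, 2, 7, 7, 8] sum 30, len 6
add 6: [6, 0, 2, 7, 7, 8, 6] sum 36, len 7
add 5: [6, 0, 2, 7, 7, 8, 6, 5] sum 41, len 8
add 3: [6, 0, 2, 7, 7, 8, 6, 5, 3] sum 44, len 9
add 5: [0, 2, 7, 7, 8, 6, 5, 3, 5] sum 43, len 9
add 8: [7, 8, 6, 5, 3, 5, 8] sum 42, len 7
add 1: [7, 8, 6, 5, 3, 5, 8, 1] sum 43, len 8
add 1: [7, 8, 6, 5, 3, 5, 8, 1, 1] sum 44, len 9
add 1: [7, 8, 6, 5, 3, 5, 8, 1, 1, 1] sum 45, len 10
Longest length seen: 10.

10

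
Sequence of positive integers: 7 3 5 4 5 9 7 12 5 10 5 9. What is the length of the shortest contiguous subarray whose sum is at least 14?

Extend right; whenever the sum reaches 14, record the length and shrink from the left:
add 7: running sum 7 < 14
add 3: running sum 10 < 14
end 2: [7, 3, 5] sum 15, len 3
end 3: [7, 3, 5, 4] sum 19, len 4
end 4: [5, 4, 5] sum 14, len 3
end 5: [5, 9] sum 14, len 2
end 6: [9, 7] sum 16, len 2
end 7: [7, 12] sum 19, len 2
end 8: [12, 5] sum 17, len 2
end 9: [5, 10] sum 15, len 2
end 10: [10, 5] sum 15, len 2
end 11: [5, 9] sum 14, len 2
Shortest qualifying length: 2.

2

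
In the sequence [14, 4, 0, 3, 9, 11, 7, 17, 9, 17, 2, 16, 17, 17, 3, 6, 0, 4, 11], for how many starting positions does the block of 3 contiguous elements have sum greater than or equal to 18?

[14, 4, 0] → sum 18  ≥ 18 ✓
[4, 0, 3] → sum 7
[0, 3, 9] → sum 12
[3, 9, 11] → sum 23  ≥ 18 ✓
[9, 11, 7] → sum 27  ≥ 18 ✓
[11, 7, 17] → sum 35  ≥ 18 ✓
[7, 17, 9] → sum 33  ≥ 18 ✓
[17, 9, 17] → sum 43  ≥ 18 ✓
[9, 17, 2] → sum 28  ≥ 18 ✓
[17, 2, 16] → sum 35  ≥ 18 ✓
[2, 16, 17] → sum 35  ≥ 18 ✓
[16, 17, 17] → sum 50  ≥ 18 ✓
[17, 17, 3] → sum 37  ≥ 18 ✓
[17, 3, 6] → sum 26  ≥ 18 ✓
[3, 6, 0] → sum 9
[6, 0, 4] → sum 10
[0, 4, 11] → sum 15
12 windows satisfy the condition.

12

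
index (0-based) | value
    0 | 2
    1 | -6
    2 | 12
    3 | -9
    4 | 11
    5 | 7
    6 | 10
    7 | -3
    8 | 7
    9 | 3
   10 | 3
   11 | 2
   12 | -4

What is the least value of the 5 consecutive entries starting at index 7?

Elements at indices 7..11: -3, 7, 3, 3, 2
min(-3, 7, 3, 3, 2) = -3

-3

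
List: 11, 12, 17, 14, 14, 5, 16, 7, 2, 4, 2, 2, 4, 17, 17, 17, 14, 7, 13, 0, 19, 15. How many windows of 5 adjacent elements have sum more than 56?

7

(11, 12, 17, 14, 14) → sum 68  > 56 ✓
(12, 17, 14, 14, 5) → sum 62  > 56 ✓
(17, 14, 14, 5, 16) → sum 66  > 56 ✓
(14, 14, 5, 16, 7) → sum 56
(14, 5, 16, 7, 2) → sum 44
(5, 16, 7, 2, 4) → sum 34
(16, 7, 2, 4, 2) → sum 31
(7, 2, 4, 2, 2) → sum 17
(2, 4, 2, 2, 4) → sum 14
(4, 2, 2, 4, 17) → sum 29
(2, 2, 4, 17, 17) → sum 42
(2, 4, 17, 17, 17) → sum 57  > 56 ✓
(4, 17, 17, 17, 14) → sum 69  > 56 ✓
(17, 17, 17, 14, 7) → sum 72  > 56 ✓
(17, 17, 14, 7, 13) → sum 68  > 56 ✓
(17, 14, 7, 13, 0) → sum 51
(14, 7, 13, 0, 19) → sum 53
(7, 13, 0, 19, 15) → sum 54
7 windows satisfy the condition.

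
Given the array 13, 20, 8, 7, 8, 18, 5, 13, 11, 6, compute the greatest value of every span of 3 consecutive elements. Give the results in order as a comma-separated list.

[13, 20, 8] → max 20
[20, 8, 7] → max 20
[8, 7, 8] → max 8
[7, 8, 18] → max 18
[8, 18, 5] → max 18
[18, 5, 13] → max 18
[5, 13, 11] → max 13
[13, 11, 6] → max 13

20, 20, 8, 18, 18, 18, 13, 13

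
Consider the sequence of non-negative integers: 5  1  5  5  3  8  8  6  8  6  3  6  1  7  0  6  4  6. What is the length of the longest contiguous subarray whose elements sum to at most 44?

9

Extend to the right; shrink from the left whenever the sum exceeds 44:
[5] sum 5 len 1
[5, 1] sum 6 len 2
[5, 1, 5] sum 11 len 3
[5, 1, 5, 5] sum 16 len 4
[5, 1, 5, 5, 3] sum 19 len 5
[5, 1, 5, 5, 3, 8] sum 27 len 6
[5, 1, 5, 5, 3, 8, 8] sum 35 len 7
[5, 1, 5, 5, 3, 8, 8, 6] sum 41 len 8
[1, 5, 5, 3, 8, 8, 6, 8] sum 44 len 8
[5, 3, 8, 8, 6, 8, 6] sum 44 len 7
[3, 8, 8, 6, 8, 6, 3] sum 42 len 7
[8, 6, 8, 6, 3, 6] sum 37 len 6
[8, 6, 8, 6, 3, 6, 1] sum 38 len 7
[6, 8, 6, 3, 6, 1, 7] sum 37 len 7
[6, 8, 6, 3, 6, 1, 7, 0] sum 37 len 8
[6, 8, 6, 3, 6, 1, 7, 0, 6] sum 43 len 9
[8, 6, 3, 6, 1, 7, 0, 6, 4] sum 41 len 9
[6, 3, 6, 1, 7, 0, 6, 4, 6] sum 39 len 9
Longest length seen: 9.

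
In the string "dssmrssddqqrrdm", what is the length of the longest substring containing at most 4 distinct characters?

[d] 1 distinct, len 1
[d, s] 2 distinct, len 2
[d, s, s] 2 distinct, len 3
[d, s, s, m] 3 distinct, len 4
[d, s, s, m, r] 4 distinct, len 5
[d, s, s, m, r, s] 4 distinct, len 6
[d, s, s, m, r, s, s] 4 distinct, len 7
[d, s, s, m, r, s, s, d] 4 distinct, len 8
[d, s, s, m, r, s, s, d, d] 4 distinct, len 9
[r, s, s, d, d, q] 4 distinct, len 6
[r, s, s, d, d, q, q] 4 distinct, len 7
[r, s, s, d, d, q, q, r] 4 distinct, len 8
[r, s, s, d, d, q, q, r, r] 4 distinct, len 9
[r, s, s, d, d, q, q, r, r, d] 4 distinct, len 10
[d, d, q, q, r, r, d, m] 4 distinct, len 8
Longest length with ≤4 distinct: 10.

10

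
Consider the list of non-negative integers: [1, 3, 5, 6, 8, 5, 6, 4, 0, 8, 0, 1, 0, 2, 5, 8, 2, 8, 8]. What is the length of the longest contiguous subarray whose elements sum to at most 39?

11

add 1: [1] sum 1, len 1
add 3: [1, 3] sum 4, len 2
add 5: [1, 3, 5] sum 9, len 3
add 6: [1, 3, 5, 6] sum 15, len 4
add 8: [1, 3, 5, 6, 8] sum 23, len 5
add 5: [1, 3, 5, 6, 8, 5] sum 28, len 6
add 6: [1, 3, 5, 6, 8, 5, 6] sum 34, len 7
add 4: [1, 3, 5, 6, 8, 5, 6, 4] sum 38, len 8
add 0: [1, 3, 5, 6, 8, 5, 6, 4, 0] sum 38, len 9
add 8: [6, 8, 5, 6, 4, 0, 8] sum 37, len 7
add 0: [6, 8, 5, 6, 4, 0, 8, 0] sum 37, len 8
add 1: [6, 8, 5, 6, 4, 0, 8, 0, 1] sum 38, len 9
add 0: [6, 8, 5, 6, 4, 0, 8, 0, 1, 0] sum 38, len 10
add 2: [8, 5, 6, 4, 0, 8, 0, 1, 0, 2] sum 34, len 10
add 5: [8, 5, 6, 4, 0, 8, 0, 1, 0, 2, 5] sum 39, len 11
add 8: [5, 6, 4, 0, 8, 0, 1, 0, 2, 5, 8] sum 39, len 11
add 2: [6, 4, 0, 8, 0, 1, 0, 2, 5, 8, 2] sum 36, len 11
add 8: [4, 0, 8, 0, 1, 0, 2, 5, 8, 2, 8] sum 38, len 11
add 8: [0, 1, 0, 2, 5, 8, 2, 8, 8] sum 34, len 9
Longest length seen: 11.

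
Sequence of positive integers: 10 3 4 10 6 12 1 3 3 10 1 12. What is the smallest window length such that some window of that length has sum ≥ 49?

add 10: running sum 10 < 49
add 3: running sum 13 < 49
add 4: running sum 17 < 49
add 10: running sum 27 < 49
add 6: running sum 33 < 49
add 12: running sum 45 < 49
add 1: running sum 46 < 49
add 3: shortest ending here [10, 3, 4, 10, 6, 12, 1, 3] sum 49, len 8
add 3: shortest ending here [10, 3, 4, 10, 6, 12, 1, 3, 3] sum 52, len 9
add 10: shortest ending here [4, 10, 6, 12, 1, 3, 3, 10] sum 49, len 8
add 1: shortest ending here [4, 10, 6, 12, 1, 3, 3, 10, 1] sum 50, len 9
add 12: shortest ending here [10, 6, 12, 1, 3, 3, 10, 1, 12] sum 58, len 9
Shortest qualifying length: 8.

8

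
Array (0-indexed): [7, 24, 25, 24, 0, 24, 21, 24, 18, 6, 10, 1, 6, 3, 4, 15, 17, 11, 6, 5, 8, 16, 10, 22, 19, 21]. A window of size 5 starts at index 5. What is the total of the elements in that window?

93

Elements at indices 5..9: 24, 21, 24, 18, 6
sum(24, 21, 24, 18, 6) = 93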